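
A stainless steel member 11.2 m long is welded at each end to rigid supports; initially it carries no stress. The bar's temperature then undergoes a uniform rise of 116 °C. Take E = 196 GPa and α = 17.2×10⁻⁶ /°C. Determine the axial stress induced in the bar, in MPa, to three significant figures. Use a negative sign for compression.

-391 MPa

Free thermal expansion αLΔT = 17.2e-6 · 11200 · 116 = 22.35 mm.
The walls impose strain ε = −(22.35)/11200 = -1.9952e-03; σ = Eε = 196000 · -1.9952e-03 = -391.1 MPa.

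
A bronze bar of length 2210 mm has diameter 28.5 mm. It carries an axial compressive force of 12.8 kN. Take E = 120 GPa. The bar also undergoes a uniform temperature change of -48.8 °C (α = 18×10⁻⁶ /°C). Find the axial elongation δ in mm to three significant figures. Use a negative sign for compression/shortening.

-2.31 mm

A = 637.9 mm².
δ_mech = NL/(AE) = -12800·2210/(637.9·120000) = -0.3695 mm.
δ_thermal = αLΔT = 18e-6·2210·-48.8 = -1.941 mm.
δ = δ_mech + δ_thermal = -2.311 mm.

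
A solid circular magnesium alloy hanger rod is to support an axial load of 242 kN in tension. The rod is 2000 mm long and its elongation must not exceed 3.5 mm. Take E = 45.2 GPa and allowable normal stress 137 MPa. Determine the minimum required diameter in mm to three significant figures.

Required area A ≥ P/σ_allow = 242000/137 = 1766 mm².
For a solid circular section, d ≥ √(4A/π) = 47.42 mm.
Elongation limit: A ≥ PL/(Eδ_allow) = 242000·2000/(45200·3.5) = 3059 mm² ⇒ d ≥ 62.41 mm.
The elongation limit governs.

62.4 mm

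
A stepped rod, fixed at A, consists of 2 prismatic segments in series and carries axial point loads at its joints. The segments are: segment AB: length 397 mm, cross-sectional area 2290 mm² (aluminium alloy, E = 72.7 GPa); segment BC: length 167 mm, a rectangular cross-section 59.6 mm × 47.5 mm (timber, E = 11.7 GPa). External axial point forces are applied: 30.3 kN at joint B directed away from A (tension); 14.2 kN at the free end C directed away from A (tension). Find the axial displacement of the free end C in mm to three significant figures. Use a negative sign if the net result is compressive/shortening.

Internal axial forces (sectioning from the free end, tension +): N_BC = 14.2 kN, N_AB = 44.5 kN.
A_BC = 2831 mm².
δ_AB = 44500·397/(2290·72700) = 0.1061 mm
δ_BC = 14200·167/(2831·11700) = 0.07159 mm
δ = Σδ_i = 0.1777 mm.

0.178 mm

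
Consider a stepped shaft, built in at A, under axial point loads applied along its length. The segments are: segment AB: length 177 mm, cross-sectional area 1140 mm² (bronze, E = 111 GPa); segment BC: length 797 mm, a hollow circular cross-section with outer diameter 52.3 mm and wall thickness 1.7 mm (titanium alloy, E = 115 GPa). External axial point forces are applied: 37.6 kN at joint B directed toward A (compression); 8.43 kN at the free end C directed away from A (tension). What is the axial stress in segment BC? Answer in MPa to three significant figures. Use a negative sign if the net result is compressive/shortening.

Internal axial forces (sectioning from the free end, tension +): N_BC = 8.43 kN, N_AB = -29.17 kN.
A_BC = 270.2 mm².
σ_BC = N_BC/A_BC = 8430/270.2 = 31.19 MPa.

31.2 MPa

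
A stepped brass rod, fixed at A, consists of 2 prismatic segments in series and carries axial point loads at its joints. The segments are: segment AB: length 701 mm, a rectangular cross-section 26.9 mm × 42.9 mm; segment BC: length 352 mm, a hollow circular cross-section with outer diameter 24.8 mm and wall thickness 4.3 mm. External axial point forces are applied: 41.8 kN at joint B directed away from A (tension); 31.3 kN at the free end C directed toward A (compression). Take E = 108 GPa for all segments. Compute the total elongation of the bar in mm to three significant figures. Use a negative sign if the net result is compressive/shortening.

Internal axial forces (sectioning from the free end, tension +): N_BC = -31.3 kN, N_AB = 10.5 kN.
A_AB = 1154 mm².
A_BC = 276.9 mm².
δ_AB = 10500·701/(1154·108000) = 0.05906 mm
δ_BC = -31300·352/(276.9·108000) = -0.3684 mm
δ = Σδ_i = -0.3093 mm.

-0.309 mm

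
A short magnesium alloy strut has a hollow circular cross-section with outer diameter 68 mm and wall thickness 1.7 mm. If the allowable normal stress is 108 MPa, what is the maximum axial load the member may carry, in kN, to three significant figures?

38.2 kN

A = 354.1 mm².
P_max = σ_allow · A = 108 · 354.1 = 38240 N = 38.24 kN.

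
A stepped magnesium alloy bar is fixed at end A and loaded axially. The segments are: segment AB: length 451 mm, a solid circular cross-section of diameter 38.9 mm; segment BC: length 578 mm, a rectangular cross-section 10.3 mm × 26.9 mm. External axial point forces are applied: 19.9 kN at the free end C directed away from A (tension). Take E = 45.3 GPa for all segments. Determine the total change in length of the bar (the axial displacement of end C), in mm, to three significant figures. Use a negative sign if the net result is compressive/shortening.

1.08 mm

Internal axial forces (sectioning from the free end, tension +): N_BC = 19.9 kN, N_AB = 19.9 kN.
A_AB = 1188 mm².
A_BC = 277.1 mm².
δ_AB = 19900·451/(1188·45300) = 0.1667 mm
δ_BC = 19900·578/(277.1·45300) = 0.9164 mm
δ = Σδ_i = 1.083 mm.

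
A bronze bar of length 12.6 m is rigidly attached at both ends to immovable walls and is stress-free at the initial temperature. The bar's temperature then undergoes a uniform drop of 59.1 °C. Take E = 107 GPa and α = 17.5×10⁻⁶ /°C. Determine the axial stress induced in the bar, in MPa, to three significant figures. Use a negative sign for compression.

111 MPa

Free thermal expansion αLΔT = 17.5e-6 · 12600 · -59.1 = -13.03 mm.
The walls impose strain ε = −(-13.03)/12600 = 1.0343e-03; σ = Eε = 107000 · 1.0343e-03 = 110.7 MPa.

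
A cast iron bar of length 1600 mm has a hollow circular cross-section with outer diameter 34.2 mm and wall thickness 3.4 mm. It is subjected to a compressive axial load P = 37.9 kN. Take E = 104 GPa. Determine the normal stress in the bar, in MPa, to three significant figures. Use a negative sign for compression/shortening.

-115 MPa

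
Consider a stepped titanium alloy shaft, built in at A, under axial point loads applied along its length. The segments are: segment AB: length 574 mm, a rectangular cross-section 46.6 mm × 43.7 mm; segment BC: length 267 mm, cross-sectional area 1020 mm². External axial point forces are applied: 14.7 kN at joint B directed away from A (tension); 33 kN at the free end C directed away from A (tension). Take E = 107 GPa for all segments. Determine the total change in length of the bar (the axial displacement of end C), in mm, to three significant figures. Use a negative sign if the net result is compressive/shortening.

0.206 mm

Internal axial forces (sectioning from the free end, tension +): N_BC = 33 kN, N_AB = 47.7 kN.
A_AB = 2036 mm².
δ_AB = 47700·574/(2036·107000) = 0.1257 mm
δ_BC = 33000·267/(1020·107000) = 0.08073 mm
δ = Σδ_i = 0.2064 mm.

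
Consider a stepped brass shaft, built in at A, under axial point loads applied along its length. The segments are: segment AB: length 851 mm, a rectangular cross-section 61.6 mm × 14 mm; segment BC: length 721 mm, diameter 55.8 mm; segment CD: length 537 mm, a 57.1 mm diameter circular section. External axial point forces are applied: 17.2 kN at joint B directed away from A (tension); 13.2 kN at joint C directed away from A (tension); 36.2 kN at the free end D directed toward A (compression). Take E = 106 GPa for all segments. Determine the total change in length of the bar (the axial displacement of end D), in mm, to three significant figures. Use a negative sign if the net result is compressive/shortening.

-0.190 mm

Internal axial forces (sectioning from the free end, tension +): N_CD = -36.2 kN, N_BC = -23 kN, N_AB = -5.8 kN.
A_AB = 862.4 mm².
A_BC = 2445 mm².
A_CD = 2561 mm².
δ_AB = -5800·851/(862.4·106000) = -0.05399 mm
δ_BC = -23000·721/(2445·106000) = -0.06397 mm
δ_CD = -36200·537/(2561·106000) = -0.07162 mm
δ = Σδ_i = -0.1896 mm.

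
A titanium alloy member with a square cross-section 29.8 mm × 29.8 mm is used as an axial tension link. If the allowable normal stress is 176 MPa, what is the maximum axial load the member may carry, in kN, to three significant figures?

156 kN

A = 888 mm².
P_max = σ_allow · A = 176 · 888 = 156300 N = 156.3 kN.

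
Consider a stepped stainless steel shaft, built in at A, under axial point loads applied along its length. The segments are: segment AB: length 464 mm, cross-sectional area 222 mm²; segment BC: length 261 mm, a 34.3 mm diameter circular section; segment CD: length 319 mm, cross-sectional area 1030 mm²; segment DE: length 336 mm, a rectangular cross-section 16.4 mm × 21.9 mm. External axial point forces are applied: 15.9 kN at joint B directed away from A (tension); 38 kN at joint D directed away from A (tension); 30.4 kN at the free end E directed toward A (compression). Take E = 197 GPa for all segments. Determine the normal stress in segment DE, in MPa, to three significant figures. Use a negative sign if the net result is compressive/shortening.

-84.6 MPa

Internal axial forces (sectioning from the free end, tension +): N_DE = -30.4 kN, N_CD = 7.6 kN, N_BC = 7.6 kN, N_AB = 23.5 kN.
A_DE = 359.2 mm².
σ_DE = N_DE/A_DE = -30400/359.2 = -84.64 MPa.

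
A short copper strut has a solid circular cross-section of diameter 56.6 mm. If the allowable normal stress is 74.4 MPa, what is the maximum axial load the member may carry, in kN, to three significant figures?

187 kN

A = 2516 mm².
P_max = σ_allow · A = 74.4 · 2516 = 187200 N = 187.2 kN.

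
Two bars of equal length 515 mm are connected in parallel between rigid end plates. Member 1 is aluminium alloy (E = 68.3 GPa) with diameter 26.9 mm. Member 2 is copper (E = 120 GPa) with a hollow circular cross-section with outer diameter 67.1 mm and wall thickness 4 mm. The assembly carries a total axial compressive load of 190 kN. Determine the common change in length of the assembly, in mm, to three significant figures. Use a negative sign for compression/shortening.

A_1 = 568.3 mm².
A_2 = 792.9 mm².
Equal strain + equilibrium ⇒ each member carries load in proportion to AE: A₁E₁ = 38820000 N, A₂E₂ = 95150000 N, ΣAE = 134000000 N.
δ = PL/ΣAE = -190000·515/134000000 = -0.7304 mm.

-0.730 mm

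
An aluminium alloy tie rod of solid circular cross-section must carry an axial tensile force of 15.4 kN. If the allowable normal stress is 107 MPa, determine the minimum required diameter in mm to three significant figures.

Required area A ≥ P/σ_allow = 15400/107 = 143.9 mm².
For a solid circular section, d ≥ √(4A/π) = 13.54 mm.

13.5 mm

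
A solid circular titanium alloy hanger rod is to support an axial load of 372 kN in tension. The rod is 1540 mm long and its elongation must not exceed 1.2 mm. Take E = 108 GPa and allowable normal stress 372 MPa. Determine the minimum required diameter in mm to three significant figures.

75.0 mm

Required area A ≥ P/σ_allow = 372000/372 = 1000 mm².
For a solid circular section, d ≥ √(4A/π) = 35.68 mm.
Elongation limit: A ≥ PL/(Eδ_allow) = 372000·1540/(108000·1.2) = 4420 mm² ⇒ d ≥ 75.02 mm.
The elongation limit governs.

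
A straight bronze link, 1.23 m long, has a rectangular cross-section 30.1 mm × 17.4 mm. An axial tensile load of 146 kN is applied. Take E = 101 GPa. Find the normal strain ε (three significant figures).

0.00276

A = 523.7 mm².
σ = N/A = 278.8 MPa; ε = σ/E = 278.8/101000 = 2.760e-03.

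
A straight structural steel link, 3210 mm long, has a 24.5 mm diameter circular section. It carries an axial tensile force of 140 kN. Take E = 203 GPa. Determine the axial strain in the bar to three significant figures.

0.00146

A = 471.4 mm².
σ = N/A = 297 MPa; ε = σ/E = 297/203000 = 1.463e-03.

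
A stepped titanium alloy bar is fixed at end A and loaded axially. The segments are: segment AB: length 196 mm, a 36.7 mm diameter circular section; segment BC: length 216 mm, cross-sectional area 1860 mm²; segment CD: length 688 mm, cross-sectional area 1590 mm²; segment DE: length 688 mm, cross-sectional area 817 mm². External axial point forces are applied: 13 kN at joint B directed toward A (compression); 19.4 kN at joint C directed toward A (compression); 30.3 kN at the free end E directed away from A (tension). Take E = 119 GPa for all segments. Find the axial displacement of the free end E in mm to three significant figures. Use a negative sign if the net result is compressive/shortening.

Internal axial forces (sectioning from the free end, tension +): N_DE = 30.3 kN, N_CD = 30.3 kN, N_BC = 10.9 kN, N_AB = -2.1 kN.
A_AB = 1058 mm².
δ_AB = -2100·196/(1058·119000) = -0.00327 mm
δ_BC = 10900·216/(1860·119000) = 0.01064 mm
δ_CD = 30300·688/(1590·119000) = 0.1102 mm
δ_DE = 30300·688/(817·119000) = 0.2144 mm
δ = Σδ_i = 0.332 mm.

0.332 mm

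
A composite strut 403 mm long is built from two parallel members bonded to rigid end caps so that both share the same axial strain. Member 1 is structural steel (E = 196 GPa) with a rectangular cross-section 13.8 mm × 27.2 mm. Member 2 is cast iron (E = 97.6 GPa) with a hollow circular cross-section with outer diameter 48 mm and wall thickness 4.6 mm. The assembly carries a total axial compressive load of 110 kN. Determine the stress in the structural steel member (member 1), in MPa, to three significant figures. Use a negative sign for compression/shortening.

A_1 = 375.4 mm².
A_2 = 627.2 mm².
Equal strain + equilibrium ⇒ each member carries load in proportion to AE: A₁E₁ = 73570000 N, A₂E₂ = 61210000 N, ΣAE = 134800000 N.
σ₁ = P·E₁/ΣAE = -110000·196000/134800000 = -160 MPa.

-160 MPa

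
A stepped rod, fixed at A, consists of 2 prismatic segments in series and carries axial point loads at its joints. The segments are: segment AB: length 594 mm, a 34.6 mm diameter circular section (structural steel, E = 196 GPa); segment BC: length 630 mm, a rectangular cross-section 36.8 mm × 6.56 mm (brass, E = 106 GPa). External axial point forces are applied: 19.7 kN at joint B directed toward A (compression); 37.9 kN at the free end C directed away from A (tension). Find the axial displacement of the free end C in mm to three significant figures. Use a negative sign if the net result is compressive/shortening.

0.992 mm

Internal axial forces (sectioning from the free end, tension +): N_BC = 37.9 kN, N_AB = 18.2 kN.
A_AB = 940.2 mm².
A_BC = 241.4 mm².
δ_AB = 18200·594/(940.2·196000) = 0.05866 mm
δ_BC = 37900·630/(241.4·106000) = 0.9331 mm
δ = Σδ_i = 0.9917 mm.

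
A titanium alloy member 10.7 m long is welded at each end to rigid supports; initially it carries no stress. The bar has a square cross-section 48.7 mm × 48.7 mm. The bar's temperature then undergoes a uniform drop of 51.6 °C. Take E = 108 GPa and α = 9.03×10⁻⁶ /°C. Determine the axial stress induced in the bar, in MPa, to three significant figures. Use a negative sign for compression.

Free thermal expansion αLΔT = 9.03e-6 · 10700 · -51.6 = -4.986 mm.
The walls impose strain ε = −(-4.986)/10700 = 4.6595e-04; σ = Eε = 108000 · 4.6595e-04 = 50.32 MPa.

50.3 MPa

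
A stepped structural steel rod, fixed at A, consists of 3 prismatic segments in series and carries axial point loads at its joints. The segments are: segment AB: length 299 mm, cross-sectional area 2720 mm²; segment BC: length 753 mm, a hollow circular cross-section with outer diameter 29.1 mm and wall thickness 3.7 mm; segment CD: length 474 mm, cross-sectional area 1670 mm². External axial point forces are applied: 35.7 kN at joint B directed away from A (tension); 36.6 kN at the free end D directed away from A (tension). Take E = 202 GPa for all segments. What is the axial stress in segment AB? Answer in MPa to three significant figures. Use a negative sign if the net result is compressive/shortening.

26.6 MPa

Internal axial forces (sectioning from the free end, tension +): N_CD = 36.6 kN, N_BC = 36.6 kN, N_AB = 72.3 kN.
σ_AB = N_AB/A_AB = 72300/2720 = 26.58 MPa.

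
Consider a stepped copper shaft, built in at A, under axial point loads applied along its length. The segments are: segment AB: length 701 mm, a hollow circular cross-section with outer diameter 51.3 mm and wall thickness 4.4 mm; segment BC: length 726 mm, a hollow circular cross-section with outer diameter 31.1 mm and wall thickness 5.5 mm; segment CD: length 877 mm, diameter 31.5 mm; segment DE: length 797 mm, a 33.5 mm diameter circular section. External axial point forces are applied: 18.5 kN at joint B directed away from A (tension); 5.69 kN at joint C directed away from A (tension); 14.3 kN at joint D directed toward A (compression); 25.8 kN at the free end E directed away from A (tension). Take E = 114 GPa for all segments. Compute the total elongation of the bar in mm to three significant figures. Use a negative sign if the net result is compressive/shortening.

0.904 mm

Internal axial forces (sectioning from the free end, tension +): N_DE = 25.8 kN, N_CD = 11.5 kN, N_BC = 17.19 kN, N_AB = 35.69 kN.
A_AB = 648.3 mm².
A_BC = 442.3 mm².
A_CD = 779.3 mm².
A_DE = 881.4 mm².
δ_AB = 35690·701/(648.3·114000) = 0.3385 mm
δ_BC = 17190·726/(442.3·114000) = 0.2475 mm
δ_CD = 11500·877/(779.3·114000) = 0.1135 mm
δ_DE = 25800·797/(881.4·114000) = 0.2046 mm
δ = Σδ_i = 0.9042 mm.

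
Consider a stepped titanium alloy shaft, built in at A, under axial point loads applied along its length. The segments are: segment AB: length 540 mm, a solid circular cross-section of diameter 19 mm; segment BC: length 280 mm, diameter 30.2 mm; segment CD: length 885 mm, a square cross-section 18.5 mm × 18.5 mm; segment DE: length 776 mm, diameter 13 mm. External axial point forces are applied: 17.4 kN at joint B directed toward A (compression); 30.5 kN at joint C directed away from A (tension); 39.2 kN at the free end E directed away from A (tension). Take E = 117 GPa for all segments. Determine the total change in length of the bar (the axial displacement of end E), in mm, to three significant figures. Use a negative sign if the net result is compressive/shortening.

Internal axial forces (sectioning from the free end, tension +): N_DE = 39.2 kN, N_CD = 39.2 kN, N_BC = 69.7 kN, N_AB = 52.3 kN.
A_AB = 283.5 mm².
A_BC = 716.3 mm².
A_CD = 342.2 mm².
A_DE = 132.7 mm².
δ_AB = 52300·540/(283.5·117000) = 0.8514 mm
δ_BC = 69700·280/(716.3·117000) = 0.2329 mm
δ_CD = 39200·885/(342.2·117000) = 0.8664 mm
δ_DE = 39200·776/(132.7·117000) = 1.959 mm
δ = Σδ_i = 3.909 mm.

3.91 mm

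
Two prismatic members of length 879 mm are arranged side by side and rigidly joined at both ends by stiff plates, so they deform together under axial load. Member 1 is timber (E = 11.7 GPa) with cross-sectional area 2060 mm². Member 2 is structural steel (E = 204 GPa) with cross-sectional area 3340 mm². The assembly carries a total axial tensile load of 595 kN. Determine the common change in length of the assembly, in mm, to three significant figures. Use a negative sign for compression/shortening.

0.741 mm

Equal strain + equilibrium ⇒ each member carries load in proportion to AE: A₁E₁ = 24100000 N, A₂E₂ = 681400000 N, ΣAE = 705500000 N.
δ = PL/ΣAE = 595000·879/705500000 = 0.7414 mm.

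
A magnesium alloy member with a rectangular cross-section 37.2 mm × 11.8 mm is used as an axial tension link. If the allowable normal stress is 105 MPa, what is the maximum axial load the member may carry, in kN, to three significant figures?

46.1 kN

A = 439 mm².
P_max = σ_allow · A = 105 · 439 = 46090 N = 46.09 kN.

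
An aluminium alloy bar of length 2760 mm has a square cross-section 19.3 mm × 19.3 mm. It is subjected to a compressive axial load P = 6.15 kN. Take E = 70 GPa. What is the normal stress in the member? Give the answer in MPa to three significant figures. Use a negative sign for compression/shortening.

-16.5 MPa

A = 372.5 mm².
σ = N/A = -6150/372.5 = -16.51 MPa.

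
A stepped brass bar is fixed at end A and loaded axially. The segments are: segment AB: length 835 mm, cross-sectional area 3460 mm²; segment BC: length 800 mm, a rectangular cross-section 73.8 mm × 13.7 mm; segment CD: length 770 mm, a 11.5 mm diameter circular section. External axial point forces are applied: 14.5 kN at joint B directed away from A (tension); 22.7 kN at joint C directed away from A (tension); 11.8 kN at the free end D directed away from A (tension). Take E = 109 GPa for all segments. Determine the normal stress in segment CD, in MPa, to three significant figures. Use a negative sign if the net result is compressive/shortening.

114 MPa

Internal axial forces (sectioning from the free end, tension +): N_CD = 11.8 kN, N_BC = 34.5 kN, N_AB = 49 kN.
A_CD = 103.9 mm².
σ_CD = N_CD/A_CD = 11800/103.9 = 113.6 MPa.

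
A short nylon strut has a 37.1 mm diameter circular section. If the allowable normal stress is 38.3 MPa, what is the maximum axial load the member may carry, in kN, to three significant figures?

A = 1081 mm².
P_max = σ_allow · A = 38.3 · 1081 = 41400 N = 41.4 kN.

41.4 kN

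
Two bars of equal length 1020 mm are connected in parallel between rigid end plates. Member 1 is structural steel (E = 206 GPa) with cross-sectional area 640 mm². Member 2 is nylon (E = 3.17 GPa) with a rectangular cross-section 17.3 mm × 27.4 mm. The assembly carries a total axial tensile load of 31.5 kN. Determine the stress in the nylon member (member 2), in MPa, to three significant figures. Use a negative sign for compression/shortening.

A_2 = 474 mm².
Equal strain + equilibrium ⇒ each member carries load in proportion to AE: A₁E₁ = 131800000 N, A₂E₂ = 1503000 N, ΣAE = 133300000 N.
σ₂ = P·E₂/ΣAE = 31500·3170/133300000 = 0.7489 MPa.

0.749 MPa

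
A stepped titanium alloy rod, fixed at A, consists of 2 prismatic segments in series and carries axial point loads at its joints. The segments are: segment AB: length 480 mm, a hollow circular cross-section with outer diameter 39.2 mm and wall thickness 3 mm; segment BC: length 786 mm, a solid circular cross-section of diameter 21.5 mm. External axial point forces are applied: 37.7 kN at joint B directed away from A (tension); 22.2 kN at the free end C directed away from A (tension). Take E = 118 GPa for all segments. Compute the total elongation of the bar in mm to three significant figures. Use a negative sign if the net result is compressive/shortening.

Internal axial forces (sectioning from the free end, tension +): N_BC = 22.2 kN, N_AB = 59.9 kN.
A_AB = 341.2 mm².
A_BC = 363.1 mm².
δ_AB = 59900·480/(341.2·118000) = 0.7142 mm
δ_BC = 22200·786/(363.1·118000) = 0.4073 mm
δ = Σδ_i = 1.121 mm.

1.12 mm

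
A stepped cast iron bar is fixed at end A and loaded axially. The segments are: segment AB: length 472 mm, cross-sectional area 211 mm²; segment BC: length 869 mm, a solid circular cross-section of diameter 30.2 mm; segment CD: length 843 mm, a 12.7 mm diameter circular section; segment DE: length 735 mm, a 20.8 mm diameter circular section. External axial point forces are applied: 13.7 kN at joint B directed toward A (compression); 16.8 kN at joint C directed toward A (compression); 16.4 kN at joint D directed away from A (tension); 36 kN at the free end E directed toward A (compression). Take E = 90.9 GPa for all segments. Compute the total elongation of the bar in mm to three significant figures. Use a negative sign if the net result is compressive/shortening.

-4.01 mm

Internal axial forces (sectioning from the free end, tension +): N_DE = -36 kN, N_CD = -19.6 kN, N_BC = -36.4 kN, N_AB = -50.1 kN.
A_BC = 716.3 mm².
A_CD = 126.7 mm².
A_DE = 339.8 mm².
δ_AB = -50100·472/(211·90900) = -1.233 mm
δ_BC = -36400·869/(716.3·90900) = -0.4858 mm
δ_CD = -19600·843/(126.7·90900) = -1.435 mm
δ_DE = -36000·735/(339.8·90900) = -0.8567 mm
δ = Σδ_i = -4.01 mm.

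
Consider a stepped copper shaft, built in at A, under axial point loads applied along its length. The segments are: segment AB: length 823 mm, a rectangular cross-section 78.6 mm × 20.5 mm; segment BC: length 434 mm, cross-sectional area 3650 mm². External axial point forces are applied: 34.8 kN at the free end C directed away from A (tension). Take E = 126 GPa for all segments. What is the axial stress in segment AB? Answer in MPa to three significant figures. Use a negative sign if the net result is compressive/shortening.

21.6 MPa

Internal axial forces (sectioning from the free end, tension +): N_BC = 34.8 kN, N_AB = 34.8 kN.
A_AB = 1611 mm².
σ_AB = N_AB/A_AB = 34800/1611 = 21.6 MPa.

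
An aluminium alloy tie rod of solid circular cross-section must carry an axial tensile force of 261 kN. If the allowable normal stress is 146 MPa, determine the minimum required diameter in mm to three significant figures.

Required area A ≥ P/σ_allow = 261000/146 = 1788 mm².
For a solid circular section, d ≥ √(4A/π) = 47.71 mm.

47.7 mm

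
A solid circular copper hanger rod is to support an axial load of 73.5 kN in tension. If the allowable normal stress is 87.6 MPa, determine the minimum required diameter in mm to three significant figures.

32.7 mm

Required area A ≥ P/σ_allow = 73500/87.6 = 839 mm².
For a solid circular section, d ≥ √(4A/π) = 32.68 mm.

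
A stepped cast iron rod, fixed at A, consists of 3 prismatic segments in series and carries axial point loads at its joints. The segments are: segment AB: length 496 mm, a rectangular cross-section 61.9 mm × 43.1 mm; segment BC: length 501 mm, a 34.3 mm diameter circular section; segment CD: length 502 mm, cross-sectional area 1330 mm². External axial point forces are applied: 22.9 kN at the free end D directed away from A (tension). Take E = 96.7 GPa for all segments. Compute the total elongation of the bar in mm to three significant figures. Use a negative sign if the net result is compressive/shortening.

0.262 mm

Internal axial forces (sectioning from the free end, tension +): N_CD = 22.9 kN, N_BC = 22.9 kN, N_AB = 22.9 kN.
A_AB = 2668 mm².
A_BC = 924 mm².
δ_AB = 22900·496/(2668·96700) = 0.04403 mm
δ_BC = 22900·501/(924·96700) = 0.1284 mm
δ_CD = 22900·502/(1330·96700) = 0.08938 mm
δ = Σδ_i = 0.2618 mm.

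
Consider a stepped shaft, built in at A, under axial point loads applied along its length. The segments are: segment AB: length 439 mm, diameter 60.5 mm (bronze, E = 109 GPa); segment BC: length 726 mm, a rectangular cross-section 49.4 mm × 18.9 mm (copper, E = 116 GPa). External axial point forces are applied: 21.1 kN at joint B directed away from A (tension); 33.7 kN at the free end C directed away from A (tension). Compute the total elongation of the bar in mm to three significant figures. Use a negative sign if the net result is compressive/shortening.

0.303 mm

Internal axial forces (sectioning from the free end, tension +): N_BC = 33.7 kN, N_AB = 54.8 kN.
A_AB = 2875 mm².
A_BC = 933.7 mm².
δ_AB = 54800·439/(2875·109000) = 0.07677 mm
δ_BC = 33700·726/(933.7·116000) = 0.2259 mm
δ = Σδ_i = 0.3027 mm.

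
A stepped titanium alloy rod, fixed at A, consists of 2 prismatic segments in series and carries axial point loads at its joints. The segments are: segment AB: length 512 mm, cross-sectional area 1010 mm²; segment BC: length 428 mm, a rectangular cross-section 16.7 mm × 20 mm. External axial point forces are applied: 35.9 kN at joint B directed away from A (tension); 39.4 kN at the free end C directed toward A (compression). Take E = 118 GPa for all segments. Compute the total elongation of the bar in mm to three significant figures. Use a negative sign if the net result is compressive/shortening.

Internal axial forces (sectioning from the free end, tension +): N_BC = -39.4 kN, N_AB = -3.5 kN.
A_BC = 334 mm².
δ_AB = -3500·512/(1010·118000) = -0.01504 mm
δ_BC = -39400·428/(334·118000) = -0.4279 mm
δ = Σδ_i = -0.4429 mm.

-0.443 mm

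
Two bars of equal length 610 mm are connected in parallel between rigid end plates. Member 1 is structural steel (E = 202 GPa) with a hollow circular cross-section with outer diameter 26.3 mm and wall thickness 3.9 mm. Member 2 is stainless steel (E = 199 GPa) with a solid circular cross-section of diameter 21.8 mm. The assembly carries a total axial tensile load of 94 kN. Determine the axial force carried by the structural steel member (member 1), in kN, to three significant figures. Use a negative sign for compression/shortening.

A_1 = 274.4 mm².
A_2 = 373.3 mm².
Equal strain + equilibrium ⇒ each member carries load in proportion to AE: A₁E₁ = 55440000 N, A₂E₂ = 74280000 N, ΣAE = 129700000 N.
F₁ = P·A₁E₁/ΣAE = 94000·55440000/129700000 = 40170 N.

40.2 kN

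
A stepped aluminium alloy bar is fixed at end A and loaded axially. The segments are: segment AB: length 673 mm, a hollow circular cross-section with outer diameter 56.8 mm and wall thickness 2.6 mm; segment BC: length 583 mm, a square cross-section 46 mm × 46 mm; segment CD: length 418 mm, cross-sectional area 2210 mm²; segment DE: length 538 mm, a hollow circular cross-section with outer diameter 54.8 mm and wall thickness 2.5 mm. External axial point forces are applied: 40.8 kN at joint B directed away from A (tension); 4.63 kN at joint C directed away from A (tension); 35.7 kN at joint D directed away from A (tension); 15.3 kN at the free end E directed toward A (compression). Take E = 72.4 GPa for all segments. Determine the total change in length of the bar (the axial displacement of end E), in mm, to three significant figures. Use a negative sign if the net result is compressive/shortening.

1.25 mm

Internal axial forces (sectioning from the free end, tension +): N_DE = -15.3 kN, N_CD = 20.4 kN, N_BC = 25.03 kN, N_AB = 65.83 kN.
A_AB = 442.7 mm².
A_BC = 2116 mm².
A_DE = 410.8 mm².
δ_AB = 65830·673/(442.7·72400) = 1.382 mm
δ_BC = 25030·583/(2116·72400) = 0.09525 mm
δ_CD = 20400·418/(2210·72400) = 0.05329 mm
δ_DE = -15300·538/(410.8·72400) = -0.2768 mm
δ = Σδ_i = 1.254 mm.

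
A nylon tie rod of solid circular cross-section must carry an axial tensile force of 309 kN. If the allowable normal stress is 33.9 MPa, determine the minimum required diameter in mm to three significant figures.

108 mm

Required area A ≥ P/σ_allow = 309000/33.9 = 9115 mm².
For a solid circular section, d ≥ √(4A/π) = 107.7 mm.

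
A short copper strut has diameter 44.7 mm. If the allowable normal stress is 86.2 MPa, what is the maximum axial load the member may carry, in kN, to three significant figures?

135 kN

A = 1569 mm².
P_max = σ_allow · A = 86.2 · 1569 = 135300 N = 135.3 kN.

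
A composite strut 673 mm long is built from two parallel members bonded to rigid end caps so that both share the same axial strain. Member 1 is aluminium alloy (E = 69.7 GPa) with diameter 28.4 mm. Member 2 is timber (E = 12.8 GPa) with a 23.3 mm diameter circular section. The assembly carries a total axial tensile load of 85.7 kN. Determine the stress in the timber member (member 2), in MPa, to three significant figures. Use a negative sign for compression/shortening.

22.1 MPa

A_1 = 633.5 mm².
A_2 = 426.4 mm².
Equal strain + equilibrium ⇒ each member carries load in proportion to AE: A₁E₁ = 44150000 N, A₂E₂ = 5458000 N, ΣAE = 49610000 N.
σ₂ = P·E₂/ΣAE = 85700·12800/49610000 = 22.11 MPa.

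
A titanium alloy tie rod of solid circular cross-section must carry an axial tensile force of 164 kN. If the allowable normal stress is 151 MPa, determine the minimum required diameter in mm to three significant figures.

37.2 mm

Required area A ≥ P/σ_allow = 164000/151 = 1086 mm².
For a solid circular section, d ≥ √(4A/π) = 37.19 mm.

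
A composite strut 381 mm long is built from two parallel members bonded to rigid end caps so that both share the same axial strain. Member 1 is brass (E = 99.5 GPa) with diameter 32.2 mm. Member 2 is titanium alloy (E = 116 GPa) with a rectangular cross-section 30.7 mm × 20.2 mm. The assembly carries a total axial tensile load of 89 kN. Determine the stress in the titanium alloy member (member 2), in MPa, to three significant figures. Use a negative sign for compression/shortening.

67.5 MPa

A_1 = 814.3 mm².
A_2 = 620.1 mm².
Equal strain + equilibrium ⇒ each member carries load in proportion to AE: A₁E₁ = 81030000 N, A₂E₂ = 71940000 N, ΣAE = 153000000 N.
σ₂ = P·E₂/ΣAE = 89000·116000/153000000 = 67.49 MPa.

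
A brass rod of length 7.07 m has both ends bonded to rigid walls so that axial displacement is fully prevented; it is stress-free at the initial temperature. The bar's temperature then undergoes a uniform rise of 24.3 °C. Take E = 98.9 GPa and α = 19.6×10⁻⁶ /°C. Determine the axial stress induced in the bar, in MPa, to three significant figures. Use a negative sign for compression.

Free thermal expansion αLΔT = 19.6e-6 · 7070 · 24.3 = 3.367 mm.
The walls impose strain ε = −(3.367)/7070 = -4.7628e-04; σ = Eε = 98900 · -4.7628e-04 = -47.1 MPa.

-47.1 MPa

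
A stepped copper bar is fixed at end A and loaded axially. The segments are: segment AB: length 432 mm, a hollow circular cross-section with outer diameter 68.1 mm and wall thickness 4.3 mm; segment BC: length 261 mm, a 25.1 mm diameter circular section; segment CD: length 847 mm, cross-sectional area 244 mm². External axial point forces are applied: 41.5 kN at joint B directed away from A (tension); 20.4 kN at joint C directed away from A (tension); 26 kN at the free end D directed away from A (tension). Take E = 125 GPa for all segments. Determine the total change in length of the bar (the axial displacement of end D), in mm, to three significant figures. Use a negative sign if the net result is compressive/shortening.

1.27 mm

Internal axial forces (sectioning from the free end, tension +): N_CD = 26 kN, N_BC = 46.4 kN, N_AB = 87.9 kN.
A_AB = 861.9 mm².
A_BC = 494.8 mm².
δ_AB = 87900·432/(861.9·125000) = 0.3525 mm
δ_BC = 46400·261/(494.8·125000) = 0.1958 mm
δ_CD = 26000·847/(244·125000) = 0.722 mm
δ = Σδ_i = 1.27 mm.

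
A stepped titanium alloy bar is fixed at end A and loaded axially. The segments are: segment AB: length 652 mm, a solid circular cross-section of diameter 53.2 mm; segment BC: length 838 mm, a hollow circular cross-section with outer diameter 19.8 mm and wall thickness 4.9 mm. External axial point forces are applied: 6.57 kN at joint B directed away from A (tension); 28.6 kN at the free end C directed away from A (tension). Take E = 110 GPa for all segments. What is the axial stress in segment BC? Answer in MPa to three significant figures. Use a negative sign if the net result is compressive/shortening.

Internal axial forces (sectioning from the free end, tension +): N_BC = 28.6 kN, N_AB = 35.17 kN.
A_BC = 229.4 mm².
σ_BC = N_BC/A_BC = 28600/229.4 = 124.7 MPa.

125 MPa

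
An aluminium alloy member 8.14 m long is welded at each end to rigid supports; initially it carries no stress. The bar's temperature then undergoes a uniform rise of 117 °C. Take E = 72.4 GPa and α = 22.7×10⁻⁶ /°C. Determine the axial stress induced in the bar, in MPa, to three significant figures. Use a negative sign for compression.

-192 MPa

Free thermal expansion αLΔT = 22.7e-6 · 8140 · 117 = 21.62 mm.
The walls impose strain ε = −(21.62)/8140 = -2.6559e-03; σ = Eε = 72400 · -2.6559e-03 = -192.3 MPa.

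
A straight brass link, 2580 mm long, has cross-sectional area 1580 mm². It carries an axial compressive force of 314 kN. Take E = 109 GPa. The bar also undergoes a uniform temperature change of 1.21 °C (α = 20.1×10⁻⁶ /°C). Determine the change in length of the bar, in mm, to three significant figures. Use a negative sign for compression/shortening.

δ_mech = NL/(AE) = -314000·2580/(1580·109000) = -4.704 mm.
δ_thermal = αLΔT = 20.1e-6·2580·1.21 = 0.06275 mm.
δ = δ_mech + δ_thermal = -4.641 mm.

-4.64 mm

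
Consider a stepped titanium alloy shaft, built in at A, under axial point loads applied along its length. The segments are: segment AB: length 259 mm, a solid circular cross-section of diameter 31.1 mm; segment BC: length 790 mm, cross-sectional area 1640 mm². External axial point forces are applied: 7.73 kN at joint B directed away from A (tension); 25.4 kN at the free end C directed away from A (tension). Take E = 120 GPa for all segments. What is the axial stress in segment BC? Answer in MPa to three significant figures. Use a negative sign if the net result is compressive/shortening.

Internal axial forces (sectioning from the free end, tension +): N_BC = 25.4 kN, N_AB = 33.13 kN.
σ_BC = N_BC/A_BC = 25400/1640 = 15.49 MPa.

15.5 MPa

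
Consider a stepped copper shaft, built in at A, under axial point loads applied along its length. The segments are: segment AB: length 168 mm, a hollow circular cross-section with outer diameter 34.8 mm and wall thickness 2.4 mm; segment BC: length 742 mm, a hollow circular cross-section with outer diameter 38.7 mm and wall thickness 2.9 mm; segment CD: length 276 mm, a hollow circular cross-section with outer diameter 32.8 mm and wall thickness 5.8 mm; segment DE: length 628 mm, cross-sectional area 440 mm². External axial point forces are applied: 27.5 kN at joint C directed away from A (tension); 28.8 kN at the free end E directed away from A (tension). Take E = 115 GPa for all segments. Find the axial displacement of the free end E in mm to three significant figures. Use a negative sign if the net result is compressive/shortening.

1.95 mm

Internal axial forces (sectioning from the free end, tension +): N_DE = 28.8 kN, N_CD = 28.8 kN, N_BC = 56.3 kN, N_AB = 56.3 kN.
A_AB = 244.3 mm².
A_BC = 326.2 mm².
A_CD = 492 mm².
δ_AB = 56300·168/(244.3·115000) = 0.3367 mm
δ_BC = 56300·742/(326.2·115000) = 1.114 mm
δ_CD = 28800·276/(492·115000) = 0.1405 mm
δ_DE = 28800·628/(440·115000) = 0.3574 mm
δ = Σδ_i = 1.948 mm.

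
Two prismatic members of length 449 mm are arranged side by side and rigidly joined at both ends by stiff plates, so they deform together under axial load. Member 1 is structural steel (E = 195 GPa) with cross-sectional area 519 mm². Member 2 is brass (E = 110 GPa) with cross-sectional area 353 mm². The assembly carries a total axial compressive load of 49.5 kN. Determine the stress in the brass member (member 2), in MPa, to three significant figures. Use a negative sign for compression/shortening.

-38.9 MPa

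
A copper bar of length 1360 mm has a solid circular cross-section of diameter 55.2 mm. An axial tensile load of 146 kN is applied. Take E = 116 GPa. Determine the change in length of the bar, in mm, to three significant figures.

0.715 mm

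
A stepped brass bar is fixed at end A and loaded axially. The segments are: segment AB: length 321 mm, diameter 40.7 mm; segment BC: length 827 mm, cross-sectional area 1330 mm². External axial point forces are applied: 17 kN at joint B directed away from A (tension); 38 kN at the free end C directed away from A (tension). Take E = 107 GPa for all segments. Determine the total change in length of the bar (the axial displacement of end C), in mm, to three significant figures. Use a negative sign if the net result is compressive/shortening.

0.348 mm

Internal axial forces (sectioning from the free end, tension +): N_BC = 38 kN, N_AB = 55 kN.
A_AB = 1301 mm².
δ_AB = 55000·321/(1301·107000) = 0.1268 mm
δ_BC = 38000·827/(1330·107000) = 0.2208 mm
δ = Σδ_i = 0.3477 mm.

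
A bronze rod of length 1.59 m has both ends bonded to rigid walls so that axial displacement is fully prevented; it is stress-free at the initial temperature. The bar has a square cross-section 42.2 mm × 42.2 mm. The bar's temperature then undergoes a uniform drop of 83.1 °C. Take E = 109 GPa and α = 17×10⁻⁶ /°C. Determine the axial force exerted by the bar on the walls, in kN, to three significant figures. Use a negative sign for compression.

274 kN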